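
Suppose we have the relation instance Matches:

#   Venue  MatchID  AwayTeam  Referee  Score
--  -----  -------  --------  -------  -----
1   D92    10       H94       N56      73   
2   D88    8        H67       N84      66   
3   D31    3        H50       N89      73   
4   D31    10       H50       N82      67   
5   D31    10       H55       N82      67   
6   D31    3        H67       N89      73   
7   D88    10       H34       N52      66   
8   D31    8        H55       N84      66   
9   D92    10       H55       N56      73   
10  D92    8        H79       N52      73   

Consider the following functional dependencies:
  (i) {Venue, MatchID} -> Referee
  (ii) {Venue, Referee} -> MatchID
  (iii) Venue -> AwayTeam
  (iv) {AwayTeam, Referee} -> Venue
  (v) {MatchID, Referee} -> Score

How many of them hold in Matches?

4

(i) {Venue, MatchID} -> Referee: every LHS value maps to a single RHS value — holds.
(ii) {Venue, Referee} -> MatchID: every LHS value maps to a single RHS value — holds.
(iii) Venue -> AwayTeam: Venue=D92: rows 1, 9, 10 → AwayTeam takes values {H94, H55, H79} — violation; Venue=D88: rows 2, 7 → AwayTeam takes values {H67, H34} — violation; Venue=D31: rows 3, 4, 5, 6, 8 → AwayTeam takes values {H50, H55, H67} — violation — fails.
(iv) {AwayTeam, Referee} -> Venue: every LHS value maps to a single RHS value — holds.
(v) {MatchID, Referee} -> Score: every LHS value maps to a single RHS value — holds.
4 of the 5 dependencies hold.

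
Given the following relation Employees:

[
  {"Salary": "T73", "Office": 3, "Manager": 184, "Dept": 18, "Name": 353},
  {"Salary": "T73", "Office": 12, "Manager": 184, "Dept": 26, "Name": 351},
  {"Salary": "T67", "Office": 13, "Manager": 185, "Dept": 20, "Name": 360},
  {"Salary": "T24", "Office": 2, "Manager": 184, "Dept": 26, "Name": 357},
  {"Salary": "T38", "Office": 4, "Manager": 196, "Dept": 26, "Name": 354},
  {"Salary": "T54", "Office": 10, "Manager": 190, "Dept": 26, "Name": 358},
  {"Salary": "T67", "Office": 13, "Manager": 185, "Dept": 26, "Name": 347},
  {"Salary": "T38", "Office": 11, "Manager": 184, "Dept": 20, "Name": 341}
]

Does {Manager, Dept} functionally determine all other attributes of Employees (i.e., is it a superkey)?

No

Two distinct rows share (Manager=184, Dept=26), so {Manager, Dept} does not determine every attribute — not a superkey.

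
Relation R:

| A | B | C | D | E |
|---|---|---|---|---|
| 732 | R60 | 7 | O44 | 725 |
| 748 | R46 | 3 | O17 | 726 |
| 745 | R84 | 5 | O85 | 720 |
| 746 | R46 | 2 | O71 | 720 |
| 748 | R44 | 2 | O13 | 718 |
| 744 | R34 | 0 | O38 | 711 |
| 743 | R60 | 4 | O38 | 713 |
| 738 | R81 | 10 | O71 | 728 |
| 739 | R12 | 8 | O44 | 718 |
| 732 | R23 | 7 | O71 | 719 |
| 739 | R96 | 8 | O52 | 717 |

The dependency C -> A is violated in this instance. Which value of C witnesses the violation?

2

C=7: 2 rows → A = 732, 732 ✓
C=3: 1 row → A = 748 ✓
C=5: 1 row → A = 745 ✓
C=2: 2 rows → A takes values {746, 748} — violation
C=0: 1 row → A = 744 ✓
C=4: 1 row → A = 743 ✓
C=10: 1 row → A = 738 ✓
C=8: 2 rows → A = 739, 739 ✓
The only C value with inconsistent A is C=2.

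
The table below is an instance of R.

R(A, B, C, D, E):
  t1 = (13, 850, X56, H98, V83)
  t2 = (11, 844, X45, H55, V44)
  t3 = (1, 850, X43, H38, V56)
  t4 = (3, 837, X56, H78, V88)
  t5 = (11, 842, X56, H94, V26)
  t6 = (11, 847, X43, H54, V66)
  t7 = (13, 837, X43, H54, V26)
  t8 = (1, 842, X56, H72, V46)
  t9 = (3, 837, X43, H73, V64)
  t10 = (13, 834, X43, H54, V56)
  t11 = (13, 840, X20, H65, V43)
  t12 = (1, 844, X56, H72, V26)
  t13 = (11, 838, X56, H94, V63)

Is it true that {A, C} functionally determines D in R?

Yes

(A=13, C=X56): row 1 → D = H98 ✓
(A=11, C=X45): row 2 → D = H55 ✓
(A=1, C=X43): row 3 → D = H38 ✓
(A=3, C=X56): row 4 → D = H78 ✓
(A=11, C=X56): rows 5, 13 → D = H94, H94 ✓
(A=11, C=X43): row 6 → D = H54 ✓
(A=13, C=X43): rows 7, 10 → D = H54, H54 ✓
(A=1, C=X56): rows 8, 12 → D = H72, H72 ✓
(A=3, C=X43): row 9 → D = H73 ✓
(A=13, C=X20): row 11 → D = H65 ✓
Every {A, C} value is associated with a single D value, so {A, C} -> D holds.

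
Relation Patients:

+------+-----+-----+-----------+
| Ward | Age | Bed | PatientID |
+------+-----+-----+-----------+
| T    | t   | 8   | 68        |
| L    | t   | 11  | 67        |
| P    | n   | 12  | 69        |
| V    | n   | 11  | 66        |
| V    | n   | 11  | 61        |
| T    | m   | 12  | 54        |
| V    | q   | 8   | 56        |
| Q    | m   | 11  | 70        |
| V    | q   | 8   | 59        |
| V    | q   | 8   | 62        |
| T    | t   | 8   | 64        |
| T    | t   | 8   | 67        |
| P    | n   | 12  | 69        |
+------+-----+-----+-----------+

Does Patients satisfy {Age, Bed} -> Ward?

(Age=t, Bed=8): 3 rows → Ward = T, T, T ✓
(Age=t, Bed=11): 1 row → Ward = L ✓
(Age=n, Bed=12): 2 rows → Ward = P, P ✓
(Age=n, Bed=11): 2 rows → Ward = V, V ✓
(Age=m, Bed=12): 1 row → Ward = T ✓
(Age=q, Bed=8): 3 rows → Ward = V, V, V ✓
(Age=m, Bed=11): 1 row → Ward = Q ✓
Every {Age, Bed} value is associated with a single Ward value, so {Age, Bed} -> Ward holds.

Yes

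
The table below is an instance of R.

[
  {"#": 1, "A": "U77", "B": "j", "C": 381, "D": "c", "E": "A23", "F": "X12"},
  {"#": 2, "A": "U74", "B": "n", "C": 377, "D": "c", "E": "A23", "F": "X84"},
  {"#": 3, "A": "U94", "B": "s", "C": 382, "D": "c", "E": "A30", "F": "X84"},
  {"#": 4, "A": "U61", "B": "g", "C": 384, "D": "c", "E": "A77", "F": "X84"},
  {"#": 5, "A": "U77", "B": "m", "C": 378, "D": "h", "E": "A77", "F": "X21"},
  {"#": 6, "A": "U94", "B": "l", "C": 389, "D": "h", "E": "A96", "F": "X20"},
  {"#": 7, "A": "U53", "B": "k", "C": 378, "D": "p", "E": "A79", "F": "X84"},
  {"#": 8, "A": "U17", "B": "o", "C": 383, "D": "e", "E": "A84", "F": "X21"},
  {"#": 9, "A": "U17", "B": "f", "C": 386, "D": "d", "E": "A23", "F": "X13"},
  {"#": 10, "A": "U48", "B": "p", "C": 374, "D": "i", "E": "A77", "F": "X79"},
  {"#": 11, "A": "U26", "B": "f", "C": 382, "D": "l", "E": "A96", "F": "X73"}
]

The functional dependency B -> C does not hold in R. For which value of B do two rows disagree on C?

B=j: row 1 → C = 381 ✓
B=n: row 2 → C = 377 ✓
B=s: row 3 → C = 382 ✓
B=g: row 4 → C = 384 ✓
B=m: row 5 → C = 378 ✓
B=l: row 6 → C = 389 ✓
B=k: row 7 → C = 378 ✓
B=o: row 8 → C = 383 ✓
B=f: rows 9, 11 → C takes values {386, 382} — violation
B=p: row 10 → C = 374 ✓
The only B value with inconsistent C is B=f.

f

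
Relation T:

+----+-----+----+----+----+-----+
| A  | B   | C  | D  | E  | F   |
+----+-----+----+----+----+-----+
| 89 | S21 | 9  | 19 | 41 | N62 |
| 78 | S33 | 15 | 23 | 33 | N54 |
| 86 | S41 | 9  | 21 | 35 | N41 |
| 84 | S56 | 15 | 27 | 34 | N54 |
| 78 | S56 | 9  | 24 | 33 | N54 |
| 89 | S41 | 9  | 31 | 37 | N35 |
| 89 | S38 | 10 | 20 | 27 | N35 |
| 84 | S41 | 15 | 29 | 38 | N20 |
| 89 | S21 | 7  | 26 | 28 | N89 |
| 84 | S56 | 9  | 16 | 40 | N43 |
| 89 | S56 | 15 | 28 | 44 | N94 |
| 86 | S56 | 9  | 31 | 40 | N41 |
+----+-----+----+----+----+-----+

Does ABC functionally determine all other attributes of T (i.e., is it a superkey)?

All 12 rows have distinct ABC values, so ABC → (all attributes) holds and ABC is a superkey.

Yes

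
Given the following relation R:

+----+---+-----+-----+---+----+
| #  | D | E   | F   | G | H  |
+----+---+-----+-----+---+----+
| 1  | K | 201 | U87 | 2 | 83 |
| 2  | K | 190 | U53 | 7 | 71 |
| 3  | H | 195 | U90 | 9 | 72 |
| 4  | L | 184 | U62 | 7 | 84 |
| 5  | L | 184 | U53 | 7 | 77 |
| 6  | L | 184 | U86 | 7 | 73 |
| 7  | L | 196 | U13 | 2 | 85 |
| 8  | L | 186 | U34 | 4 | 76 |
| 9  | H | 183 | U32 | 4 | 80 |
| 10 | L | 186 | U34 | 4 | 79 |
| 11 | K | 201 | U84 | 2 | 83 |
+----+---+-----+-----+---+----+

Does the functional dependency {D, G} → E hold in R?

(D=K, G=2): rows 1, 11 → E = 201, 201 ✓
(D=K, G=7): row 2 → E = 190 ✓
(D=H, G=9): row 3 → E = 195 ✓
(D=L, G=7): rows 4, 5, 6 → E = 184, 184, 184 ✓
(D=L, G=2): row 7 → E = 196 ✓
(D=L, G=4): rows 8, 10 → E = 186, 186 ✓
(D=H, G=4): row 9 → E = 183 ✓
Every {D, G} value is associated with a single E value, so {D, G} → E holds.

Yes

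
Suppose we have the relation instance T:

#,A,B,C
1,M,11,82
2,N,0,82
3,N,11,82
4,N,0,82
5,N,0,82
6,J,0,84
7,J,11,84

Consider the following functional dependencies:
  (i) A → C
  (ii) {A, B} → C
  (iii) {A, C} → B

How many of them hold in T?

2

(i) A → C: every LHS value maps to a single RHS value — holds.
(ii) {A, B} → C: every LHS value maps to a single RHS value — holds.
(iii) {A, C} → B: (A=N, C=82): rows 2, 3, 4, 5 → B takes values {0, 11} — violation; (A=J, C=84): rows 6, 7 → B takes values {0, 11} — violation — fails.
2 of the 3 dependencies hold.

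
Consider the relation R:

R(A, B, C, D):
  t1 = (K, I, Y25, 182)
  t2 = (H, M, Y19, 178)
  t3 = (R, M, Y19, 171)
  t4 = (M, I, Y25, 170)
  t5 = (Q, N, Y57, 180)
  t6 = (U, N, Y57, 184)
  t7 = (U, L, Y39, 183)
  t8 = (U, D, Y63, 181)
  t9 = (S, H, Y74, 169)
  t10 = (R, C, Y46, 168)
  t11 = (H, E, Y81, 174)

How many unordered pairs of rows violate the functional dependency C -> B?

0

C=Y25: all 2 rows agree on B — 0 pairs.
C=Y19: all 2 rows agree on B — 0 pairs.
C=Y57: all 2 rows agree on B — 0 pairs.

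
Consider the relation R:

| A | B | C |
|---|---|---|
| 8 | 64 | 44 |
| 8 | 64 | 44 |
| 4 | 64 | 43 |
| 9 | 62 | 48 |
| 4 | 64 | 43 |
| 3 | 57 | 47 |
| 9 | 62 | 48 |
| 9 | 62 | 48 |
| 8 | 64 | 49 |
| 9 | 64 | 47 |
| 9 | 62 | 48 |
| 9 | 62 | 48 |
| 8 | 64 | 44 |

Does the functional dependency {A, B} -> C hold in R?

No

(A=8, B=64): 4 rows → C takes values {44, 49} — violation
(A=4, B=64): 2 rows → C = 43, 43 ✓
(A=9, B=62): 5 rows → C = 48, 48, 48, 48, 48 ✓
(A=3, B=57): 1 row → C = 47 ✓
(A=9, B=64): 1 row → C = 47 ✓
Two rows agree on {A, B} but differ on C, so {A, B} -> C does not hold.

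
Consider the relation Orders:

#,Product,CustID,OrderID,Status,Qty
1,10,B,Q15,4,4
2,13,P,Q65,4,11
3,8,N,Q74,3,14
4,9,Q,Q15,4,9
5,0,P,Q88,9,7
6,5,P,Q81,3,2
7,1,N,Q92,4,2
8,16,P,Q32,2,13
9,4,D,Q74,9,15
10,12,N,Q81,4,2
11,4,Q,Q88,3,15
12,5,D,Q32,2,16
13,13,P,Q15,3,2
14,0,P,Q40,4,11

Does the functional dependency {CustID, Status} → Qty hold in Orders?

(CustID=B, Status=4): row 1 → Qty = 4 ✓
(CustID=P, Status=4): rows 2, 14 → Qty = 11, 11 ✓
(CustID=N, Status=3): row 3 → Qty = 14 ✓
(CustID=Q, Status=4): row 4 → Qty = 9 ✓
(CustID=P, Status=9): row 5 → Qty = 7 ✓
(CustID=P, Status=3): rows 6, 13 → Qty = 2, 2 ✓
(CustID=N, Status=4): rows 7, 10 → Qty = 2, 2 ✓
(CustID=P, Status=2): row 8 → Qty = 13 ✓
(CustID=D, Status=9): row 9 → Qty = 15 ✓
(CustID=Q, Status=3): row 11 → Qty = 15 ✓
(CustID=D, Status=2): row 12 → Qty = 16 ✓
Every {CustID, Status} value is associated with a single Qty value, so {CustID, Status} → Qty holds.

Yes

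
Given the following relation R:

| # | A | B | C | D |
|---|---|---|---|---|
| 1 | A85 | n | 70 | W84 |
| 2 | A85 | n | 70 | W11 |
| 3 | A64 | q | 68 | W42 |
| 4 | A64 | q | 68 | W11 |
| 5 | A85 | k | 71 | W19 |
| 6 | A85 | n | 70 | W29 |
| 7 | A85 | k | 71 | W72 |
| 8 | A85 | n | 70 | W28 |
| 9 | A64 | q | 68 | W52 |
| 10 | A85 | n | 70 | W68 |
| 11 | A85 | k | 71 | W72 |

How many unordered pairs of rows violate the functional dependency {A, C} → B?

(A=A85, C=70): all 5 rows agree on B — 0 pairs.
(A=A64, C=68): all 3 rows agree on B — 0 pairs.
(A=A85, C=71): all 3 rows agree on B — 0 pairs.

0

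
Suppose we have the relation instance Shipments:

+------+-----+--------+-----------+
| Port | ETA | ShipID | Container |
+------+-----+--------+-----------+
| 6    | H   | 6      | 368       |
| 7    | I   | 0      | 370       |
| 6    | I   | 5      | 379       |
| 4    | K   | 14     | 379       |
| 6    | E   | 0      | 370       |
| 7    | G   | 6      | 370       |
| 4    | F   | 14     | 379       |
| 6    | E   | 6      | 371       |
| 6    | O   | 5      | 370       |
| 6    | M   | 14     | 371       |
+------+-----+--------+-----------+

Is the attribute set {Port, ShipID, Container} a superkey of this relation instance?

Two distinct rows share (Port=4, ShipID=14, Container=379), so {Port, ShipID, Container} does not determine every attribute — not a superkey.

No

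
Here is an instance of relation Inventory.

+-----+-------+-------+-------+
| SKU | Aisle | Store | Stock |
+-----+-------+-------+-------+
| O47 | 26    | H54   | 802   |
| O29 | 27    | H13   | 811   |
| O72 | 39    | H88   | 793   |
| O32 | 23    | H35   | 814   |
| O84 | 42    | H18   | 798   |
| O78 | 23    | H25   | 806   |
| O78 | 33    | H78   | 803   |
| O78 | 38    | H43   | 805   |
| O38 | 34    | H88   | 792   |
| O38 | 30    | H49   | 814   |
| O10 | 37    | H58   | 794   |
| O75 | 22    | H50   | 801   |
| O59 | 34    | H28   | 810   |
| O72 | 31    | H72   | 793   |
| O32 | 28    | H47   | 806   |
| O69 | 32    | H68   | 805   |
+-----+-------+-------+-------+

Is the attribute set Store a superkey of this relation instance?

No

Two distinct rows share Store=H88, so Store does not determine every attribute — not a superkey.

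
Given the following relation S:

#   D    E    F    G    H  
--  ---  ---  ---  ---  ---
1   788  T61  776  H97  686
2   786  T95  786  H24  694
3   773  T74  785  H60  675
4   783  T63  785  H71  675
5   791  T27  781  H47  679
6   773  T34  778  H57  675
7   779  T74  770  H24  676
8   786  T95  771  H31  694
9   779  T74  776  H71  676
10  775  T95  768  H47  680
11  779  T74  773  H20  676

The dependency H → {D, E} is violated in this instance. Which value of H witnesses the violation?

H=686: row 1 → {D,E} = (788, T61) ✓
H=694: rows 2, 8 → {D,E} = (786, T95), (786, T95) ✓
H=675: rows 3, 4, 6 → {D,E} takes values {(773, T74), (783, T63), (773, T34)} — violation
H=679: row 5 → {D,E} = (791, T27) ✓
H=676: rows 7, 9, 11 → {D,E} = (779, T74), (779, T74), (779, T74) ✓
H=680: row 10 → {D,E} = (775, T95) ✓
The only H value with inconsistent RHS is H=675.

675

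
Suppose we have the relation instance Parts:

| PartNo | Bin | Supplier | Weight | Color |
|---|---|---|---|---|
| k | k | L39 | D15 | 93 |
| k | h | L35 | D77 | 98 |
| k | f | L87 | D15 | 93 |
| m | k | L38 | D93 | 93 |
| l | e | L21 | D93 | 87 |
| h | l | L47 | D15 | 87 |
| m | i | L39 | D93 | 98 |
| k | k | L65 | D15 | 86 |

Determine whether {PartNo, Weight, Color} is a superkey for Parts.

Two distinct rows share (PartNo=k, Weight=D15, Color=93), so {PartNo, Weight, Color} does not determine every attribute — not a superkey.

No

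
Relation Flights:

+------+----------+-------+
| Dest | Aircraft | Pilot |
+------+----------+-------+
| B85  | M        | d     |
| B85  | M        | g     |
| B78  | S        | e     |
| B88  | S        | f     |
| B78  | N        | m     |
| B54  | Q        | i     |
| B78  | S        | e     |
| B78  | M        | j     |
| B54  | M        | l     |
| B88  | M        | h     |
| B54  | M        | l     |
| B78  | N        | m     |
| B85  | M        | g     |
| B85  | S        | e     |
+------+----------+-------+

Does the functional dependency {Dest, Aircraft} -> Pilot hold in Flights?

No

(Dest=B85, Aircraft=M): 3 rows → Pilot takes values {d, g} — violation
(Dest=B78, Aircraft=S): 2 rows → Pilot = e, e ✓
(Dest=B88, Aircraft=S): 1 row → Pilot = f ✓
(Dest=B78, Aircraft=N): 2 rows → Pilot = m, m ✓
(Dest=B54, Aircraft=Q): 1 row → Pilot = i ✓
(Dest=B78, Aircraft=M): 1 row → Pilot = j ✓
(Dest=B54, Aircraft=M): 2 rows → Pilot = l, l ✓
(Dest=B88, Aircraft=M): 1 row → Pilot = h ✓
(Dest=B85, Aircraft=S): 1 row → Pilot = e ✓
Two rows agree on {Dest, Aircraft} but differ on Pilot, so {Dest, Aircraft} -> Pilot does not hold.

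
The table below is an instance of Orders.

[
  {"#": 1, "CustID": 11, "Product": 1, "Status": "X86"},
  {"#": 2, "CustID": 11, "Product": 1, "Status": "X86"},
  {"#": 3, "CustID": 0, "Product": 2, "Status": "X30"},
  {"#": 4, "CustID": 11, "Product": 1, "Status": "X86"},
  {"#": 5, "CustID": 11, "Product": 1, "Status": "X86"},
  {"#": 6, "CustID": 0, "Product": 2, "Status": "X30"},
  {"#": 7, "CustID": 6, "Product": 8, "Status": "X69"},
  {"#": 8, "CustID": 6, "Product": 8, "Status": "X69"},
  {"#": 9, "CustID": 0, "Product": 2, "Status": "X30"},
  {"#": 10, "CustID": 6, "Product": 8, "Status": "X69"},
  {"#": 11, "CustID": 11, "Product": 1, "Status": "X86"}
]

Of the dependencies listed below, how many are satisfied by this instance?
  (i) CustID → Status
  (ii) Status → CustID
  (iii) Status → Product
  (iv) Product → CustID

(i) CustID → Status: every LHS value maps to a single RHS value — holds.
(ii) Status → CustID: every LHS value maps to a single RHS value — holds.
(iii) Status → Product: every LHS value maps to a single RHS value — holds.
(iv) Product → CustID: every LHS value maps to a single RHS value — holds.
4 of the 4 dependencies hold.

4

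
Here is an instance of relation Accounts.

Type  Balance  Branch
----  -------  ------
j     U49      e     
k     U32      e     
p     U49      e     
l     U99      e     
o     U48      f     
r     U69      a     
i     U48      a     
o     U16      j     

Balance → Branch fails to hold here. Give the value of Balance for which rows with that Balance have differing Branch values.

Balance=U49: 2 rows → Branch = e, e ✓
Balance=U32: 1 row → Branch = e ✓
Balance=U99: 1 row → Branch = e ✓
Balance=U48: 2 rows → Branch takes values {f, a} — violation
Balance=U69: 1 row → Branch = a ✓
Balance=U16: 1 row → Branch = j ✓
The only Balance value with inconsistent Branch is Balance=U48.

U48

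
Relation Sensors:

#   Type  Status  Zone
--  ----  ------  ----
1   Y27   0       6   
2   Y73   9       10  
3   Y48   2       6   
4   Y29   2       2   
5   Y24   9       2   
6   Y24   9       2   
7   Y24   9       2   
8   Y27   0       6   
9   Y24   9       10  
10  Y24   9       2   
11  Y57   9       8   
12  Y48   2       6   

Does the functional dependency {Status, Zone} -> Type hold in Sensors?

(Status=0, Zone=6): rows 1, 8 → Type = Y27, Y27 ✓
(Status=9, Zone=10): rows 2, 9 → Type takes values {Y73, Y24} — violation
(Status=2, Zone=6): rows 3, 12 → Type = Y48, Y48 ✓
(Status=2, Zone=2): row 4 → Type = Y29 ✓
(Status=9, Zone=2): rows 5, 6, 7, 10 → Type = Y24, Y24, Y24, Y24 ✓
(Status=9, Zone=8): row 11 → Type = Y57 ✓
Two rows agree on {Status, Zone} but differ on Type, so {Status, Zone} -> Type does not hold.

No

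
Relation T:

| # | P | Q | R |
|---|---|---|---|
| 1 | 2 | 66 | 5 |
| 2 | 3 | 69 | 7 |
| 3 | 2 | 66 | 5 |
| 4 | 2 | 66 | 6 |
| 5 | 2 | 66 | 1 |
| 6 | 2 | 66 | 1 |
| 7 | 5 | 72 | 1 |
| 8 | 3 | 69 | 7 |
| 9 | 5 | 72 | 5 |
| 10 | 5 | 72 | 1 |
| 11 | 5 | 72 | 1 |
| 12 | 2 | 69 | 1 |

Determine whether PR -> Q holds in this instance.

No

(P=2, R=5): rows 1, 3 → Q = 66, 66 ✓
(P=3, R=7): rows 2, 8 → Q = 69, 69 ✓
(P=2, R=6): row 4 → Q = 66 ✓
(P=2, R=1): rows 5, 6, 12 → Q takes values {66, 69} — violation
(P=5, R=1): rows 7, 10, 11 → Q = 72, 72, 72 ✓
(P=5, R=5): row 9 → Q = 72 ✓
Two rows agree on PR but differ on Q, so PR -> Q does not hold.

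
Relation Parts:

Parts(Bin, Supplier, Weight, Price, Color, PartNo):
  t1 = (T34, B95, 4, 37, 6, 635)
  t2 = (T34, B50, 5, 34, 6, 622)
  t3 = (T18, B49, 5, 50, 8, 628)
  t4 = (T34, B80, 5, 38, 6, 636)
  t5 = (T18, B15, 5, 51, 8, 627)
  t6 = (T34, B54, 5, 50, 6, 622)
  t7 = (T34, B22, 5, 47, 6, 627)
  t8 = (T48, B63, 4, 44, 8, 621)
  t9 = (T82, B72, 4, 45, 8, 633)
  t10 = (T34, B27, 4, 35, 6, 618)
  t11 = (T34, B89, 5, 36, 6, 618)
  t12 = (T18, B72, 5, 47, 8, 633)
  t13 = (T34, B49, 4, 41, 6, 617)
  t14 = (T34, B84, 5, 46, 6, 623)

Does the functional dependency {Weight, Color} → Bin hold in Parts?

No

(Weight=4, Color=6): rows 1, 10, 13 → Bin = T34, T34, T34 ✓
(Weight=5, Color=6): rows 2, 4, 6, 7, 11, 14 → Bin = T34, T34, T34, T34, T34, T34 ✓
(Weight=5, Color=8): rows 3, 5, 12 → Bin = T18, T18, T18 ✓
(Weight=4, Color=8): rows 8, 9 → Bin takes values {T48, T82} — violation
Two rows agree on {Weight, Color} but differ on Bin, so {Weight, Color} → Bin does not hold.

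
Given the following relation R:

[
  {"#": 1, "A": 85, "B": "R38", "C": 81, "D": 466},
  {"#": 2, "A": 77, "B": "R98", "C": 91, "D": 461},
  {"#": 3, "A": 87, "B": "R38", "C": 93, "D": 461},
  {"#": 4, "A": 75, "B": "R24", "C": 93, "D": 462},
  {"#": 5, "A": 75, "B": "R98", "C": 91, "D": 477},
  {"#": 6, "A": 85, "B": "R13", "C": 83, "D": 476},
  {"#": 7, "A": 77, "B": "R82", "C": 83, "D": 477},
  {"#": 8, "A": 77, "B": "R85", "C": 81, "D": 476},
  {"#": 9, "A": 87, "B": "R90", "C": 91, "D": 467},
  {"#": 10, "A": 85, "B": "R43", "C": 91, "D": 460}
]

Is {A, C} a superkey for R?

All 10 rows have distinct {A, C} values, so {A, C} → (all attributes) holds and {A, C} is a superkey.

Yes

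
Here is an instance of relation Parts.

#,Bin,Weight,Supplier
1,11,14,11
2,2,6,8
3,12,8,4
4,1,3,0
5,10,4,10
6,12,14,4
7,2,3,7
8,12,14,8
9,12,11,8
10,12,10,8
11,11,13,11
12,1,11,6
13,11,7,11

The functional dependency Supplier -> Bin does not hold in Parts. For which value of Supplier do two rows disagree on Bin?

8

Supplier=11: rows 1, 11, 13 → Bin = 11, 11, 11 ✓
Supplier=8: rows 2, 8, 9, 10 → Bin takes values {2, 12} — violation
Supplier=4: rows 3, 6 → Bin = 12, 12 ✓
Supplier=0: row 4 → Bin = 1 ✓
Supplier=10: row 5 → Bin = 10 ✓
Supplier=7: row 7 → Bin = 2 ✓
Supplier=6: row 12 → Bin = 1 ✓
The only Supplier value with inconsistent Bin is Supplier=8.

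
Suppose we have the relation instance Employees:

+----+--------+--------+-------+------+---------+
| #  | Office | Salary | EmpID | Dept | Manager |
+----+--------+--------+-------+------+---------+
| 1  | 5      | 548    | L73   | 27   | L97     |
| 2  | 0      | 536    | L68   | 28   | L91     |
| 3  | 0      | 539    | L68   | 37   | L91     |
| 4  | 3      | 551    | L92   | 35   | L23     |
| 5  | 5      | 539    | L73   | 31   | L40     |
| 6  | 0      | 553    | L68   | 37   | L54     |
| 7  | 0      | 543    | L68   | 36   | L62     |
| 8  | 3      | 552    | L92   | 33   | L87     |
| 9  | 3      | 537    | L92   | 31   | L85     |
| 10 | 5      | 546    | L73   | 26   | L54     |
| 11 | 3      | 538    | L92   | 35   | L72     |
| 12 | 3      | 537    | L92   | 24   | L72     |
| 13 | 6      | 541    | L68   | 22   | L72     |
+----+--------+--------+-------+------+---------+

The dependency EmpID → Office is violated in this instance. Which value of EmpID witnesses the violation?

L68

EmpID=L73: rows 1, 5, 10 → Office = 5, 5, 5 ✓
EmpID=L68: rows 2, 3, 6, 7, 13 → Office takes values {0, 6} — violation
EmpID=L92: rows 4, 8, 9, 11, 12 → Office = 3, 3, 3, 3, 3 ✓
The only EmpID value with inconsistent Office is EmpID=L68.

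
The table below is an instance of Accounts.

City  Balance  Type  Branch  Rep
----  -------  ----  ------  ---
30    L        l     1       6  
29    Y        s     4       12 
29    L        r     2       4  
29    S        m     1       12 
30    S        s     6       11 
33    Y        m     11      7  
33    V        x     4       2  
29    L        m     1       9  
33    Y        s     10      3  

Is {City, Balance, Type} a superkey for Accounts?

All 9 rows have distinct {City, Balance, Type} values, so {City, Balance, Type} → (all attributes) holds and {City, Balance, Type} is a superkey.

Yes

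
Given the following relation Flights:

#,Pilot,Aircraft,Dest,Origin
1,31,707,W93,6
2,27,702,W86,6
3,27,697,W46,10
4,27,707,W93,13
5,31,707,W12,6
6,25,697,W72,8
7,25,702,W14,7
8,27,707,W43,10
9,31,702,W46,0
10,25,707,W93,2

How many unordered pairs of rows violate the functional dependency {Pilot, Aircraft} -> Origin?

(Pilot=31, Aircraft=707): all 2 rows agree on Origin — 0 pairs.
(Pilot=27, Aircraft=707): violating pairs (4,8) — 1 pair.

1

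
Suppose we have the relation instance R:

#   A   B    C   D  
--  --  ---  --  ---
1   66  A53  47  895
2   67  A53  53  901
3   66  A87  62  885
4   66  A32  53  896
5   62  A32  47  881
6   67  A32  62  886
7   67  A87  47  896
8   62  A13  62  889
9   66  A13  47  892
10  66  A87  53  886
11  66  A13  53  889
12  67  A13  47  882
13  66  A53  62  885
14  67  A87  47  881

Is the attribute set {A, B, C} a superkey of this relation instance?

Rows 7 and 14 have the same {A, B, C} value (A=67, B=A87, C=47) but are distinct tuples, so {A, B, C} does not determine every attribute — not a superkey.

No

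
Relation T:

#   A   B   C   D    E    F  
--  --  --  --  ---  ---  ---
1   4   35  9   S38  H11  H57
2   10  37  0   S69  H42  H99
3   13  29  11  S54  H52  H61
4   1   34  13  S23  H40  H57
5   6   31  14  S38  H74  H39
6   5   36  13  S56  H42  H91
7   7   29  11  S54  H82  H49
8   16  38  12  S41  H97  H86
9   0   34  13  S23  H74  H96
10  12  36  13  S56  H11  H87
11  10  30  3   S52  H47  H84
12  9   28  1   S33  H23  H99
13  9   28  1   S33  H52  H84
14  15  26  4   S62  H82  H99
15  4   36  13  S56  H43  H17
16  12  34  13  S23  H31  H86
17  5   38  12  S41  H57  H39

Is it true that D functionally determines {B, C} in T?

No

D=S38: rows 1, 5 → {B,C} takes values {(35, 9), (31, 14)} — violation
D=S69: row 2 → {B,C} = (37, 0) ✓
D=S54: rows 3, 7 → {B,C} = (29, 11), (29, 11) ✓
D=S23: rows 4, 9, 16 → {B,C} = (34, 13), (34, 13), (34, 13) ✓
D=S56: rows 6, 10, 15 → {B,C} = (36, 13), (36, 13), (36, 13) ✓
D=S41: rows 8, 17 → {B,C} = (38, 12), (38, 12) ✓
D=S52: row 11 → {B,C} = (30, 3) ✓
D=S33: rows 12, 13 → {B,C} = (28, 1), (28, 1) ✓
D=S62: row 14 → {B,C} = (26, 4) ✓
Two rows agree on D but differ on {B, C}, so D → {B, C} does not hold.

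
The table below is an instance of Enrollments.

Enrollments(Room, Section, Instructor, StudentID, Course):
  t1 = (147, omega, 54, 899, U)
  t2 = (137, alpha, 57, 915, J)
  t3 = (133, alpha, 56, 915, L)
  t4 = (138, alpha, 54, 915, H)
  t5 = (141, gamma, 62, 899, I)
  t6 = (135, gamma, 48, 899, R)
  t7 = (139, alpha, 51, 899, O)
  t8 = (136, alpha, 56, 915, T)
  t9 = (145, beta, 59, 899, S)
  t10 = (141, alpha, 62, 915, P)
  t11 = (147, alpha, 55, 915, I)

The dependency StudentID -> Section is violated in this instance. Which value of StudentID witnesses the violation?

899

StudentID=899: rows 1, 5, 6, 7, 9 → Section takes values {omega, gamma, alpha, beta} — violation
StudentID=915: rows 2, 3, 4, 8, 10, 11 → Section = alpha, alpha, alpha, alpha, alpha, alpha ✓
The only StudentID value with inconsistent Section is StudentID=899.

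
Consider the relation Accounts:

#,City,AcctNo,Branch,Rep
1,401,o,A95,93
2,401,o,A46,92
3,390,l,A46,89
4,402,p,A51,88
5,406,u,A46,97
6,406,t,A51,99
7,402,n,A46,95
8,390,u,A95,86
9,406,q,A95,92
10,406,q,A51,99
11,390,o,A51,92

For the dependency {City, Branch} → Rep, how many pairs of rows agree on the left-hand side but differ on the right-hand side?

0

(City=406, Branch=A51): all 2 rows agree on Rep — 0 pairs.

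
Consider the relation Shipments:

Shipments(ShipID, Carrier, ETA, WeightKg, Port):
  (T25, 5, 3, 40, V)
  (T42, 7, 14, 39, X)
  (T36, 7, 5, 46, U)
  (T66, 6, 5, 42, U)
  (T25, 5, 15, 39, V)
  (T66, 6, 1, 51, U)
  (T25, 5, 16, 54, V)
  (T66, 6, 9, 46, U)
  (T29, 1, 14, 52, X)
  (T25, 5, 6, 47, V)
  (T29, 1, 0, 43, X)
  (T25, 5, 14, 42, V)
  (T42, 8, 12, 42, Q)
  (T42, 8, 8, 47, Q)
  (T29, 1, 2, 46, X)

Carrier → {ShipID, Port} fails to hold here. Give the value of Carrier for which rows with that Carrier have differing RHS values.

7

Carrier=5: 5 rows → {ShipID,Port} = (T25, V), (T25, V), (T25, V), (T25, V), (T25, V) ✓
Carrier=7: 2 rows → {ShipID,Port} takes values {(T42, X), (T36, U)} — violation
Carrier=6: 3 rows → {ShipID,Port} = (T66, U), (T66, U), (T66, U) ✓
Carrier=1: 3 rows → {ShipID,Port} = (T29, X), (T29, X), (T29, X) ✓
Carrier=8: 2 rows → {ShipID,Port} = (T42, Q), (T42, Q) ✓
The only Carrier value with inconsistent RHS is Carrier=7.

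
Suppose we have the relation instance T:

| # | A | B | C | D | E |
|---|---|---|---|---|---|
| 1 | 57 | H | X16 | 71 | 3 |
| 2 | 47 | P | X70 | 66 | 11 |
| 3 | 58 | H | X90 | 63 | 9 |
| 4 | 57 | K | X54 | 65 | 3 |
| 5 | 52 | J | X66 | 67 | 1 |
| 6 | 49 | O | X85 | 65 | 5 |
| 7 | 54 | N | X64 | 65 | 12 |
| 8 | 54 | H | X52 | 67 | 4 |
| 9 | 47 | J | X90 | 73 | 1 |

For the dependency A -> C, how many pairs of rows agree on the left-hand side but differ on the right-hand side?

A=57: violating pairs (1,4) — 1 pair.
A=47: violating pairs (2,9) — 1 pair.
A=54: violating pairs (7,8) — 1 pair.

3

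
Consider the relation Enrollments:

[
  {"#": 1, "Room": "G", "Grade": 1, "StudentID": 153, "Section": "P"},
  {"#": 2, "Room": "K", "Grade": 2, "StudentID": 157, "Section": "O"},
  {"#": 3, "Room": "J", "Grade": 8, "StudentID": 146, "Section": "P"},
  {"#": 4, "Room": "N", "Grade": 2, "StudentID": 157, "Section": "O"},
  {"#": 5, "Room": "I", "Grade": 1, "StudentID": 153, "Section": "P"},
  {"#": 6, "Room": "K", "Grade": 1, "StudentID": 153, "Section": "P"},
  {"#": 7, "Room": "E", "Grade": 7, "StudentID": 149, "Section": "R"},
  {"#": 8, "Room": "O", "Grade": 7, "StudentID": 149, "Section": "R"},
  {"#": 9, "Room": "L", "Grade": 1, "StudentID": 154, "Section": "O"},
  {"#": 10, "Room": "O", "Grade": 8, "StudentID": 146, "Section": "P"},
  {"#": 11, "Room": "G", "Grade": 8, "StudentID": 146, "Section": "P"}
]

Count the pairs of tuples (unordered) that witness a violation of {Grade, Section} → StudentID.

0

(Grade=1, Section=P): all 3 rows agree on StudentID — 0 pairs.
(Grade=2, Section=O): all 2 rows agree on StudentID — 0 pairs.
(Grade=8, Section=P): all 3 rows agree on StudentID — 0 pairs.
(Grade=7, Section=R): all 2 rows agree on StudentID — 0 pairs.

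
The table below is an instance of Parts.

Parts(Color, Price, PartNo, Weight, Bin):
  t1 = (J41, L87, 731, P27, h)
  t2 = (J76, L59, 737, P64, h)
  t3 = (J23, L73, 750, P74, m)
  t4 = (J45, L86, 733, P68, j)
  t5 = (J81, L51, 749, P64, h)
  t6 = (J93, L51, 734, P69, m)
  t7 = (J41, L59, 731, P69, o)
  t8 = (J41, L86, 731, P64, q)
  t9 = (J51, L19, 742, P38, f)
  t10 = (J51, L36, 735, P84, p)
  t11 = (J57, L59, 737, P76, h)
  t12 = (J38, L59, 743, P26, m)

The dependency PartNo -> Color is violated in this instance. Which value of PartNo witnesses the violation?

PartNo=731: rows 1, 7, 8 → Color = J41, J41, J41 ✓
PartNo=737: rows 2, 11 → Color takes values {J76, J57} — violation
PartNo=750: row 3 → Color = J23 ✓
PartNo=733: row 4 → Color = J45 ✓
PartNo=749: row 5 → Color = J81 ✓
PartNo=734: row 6 → Color = J93 ✓
PartNo=742: row 9 → Color = J51 ✓
PartNo=735: row 10 → Color = J51 ✓
PartNo=743: row 12 → Color = J38 ✓
The only PartNo value with inconsistent Color is PartNo=737.

737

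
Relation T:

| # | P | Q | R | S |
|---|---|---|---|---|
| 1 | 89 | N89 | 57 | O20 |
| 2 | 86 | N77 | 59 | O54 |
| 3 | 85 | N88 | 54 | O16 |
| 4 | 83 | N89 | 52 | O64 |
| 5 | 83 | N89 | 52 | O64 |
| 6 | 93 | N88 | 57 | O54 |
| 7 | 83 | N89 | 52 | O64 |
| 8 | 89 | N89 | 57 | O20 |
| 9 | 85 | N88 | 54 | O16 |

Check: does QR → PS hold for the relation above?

Yes

(Q=N89, R=57): rows 1, 8 → {P,S} = (89, O20), (89, O20) ✓
(Q=N77, R=59): row 2 → {P,S} = (86, O54) ✓
(Q=N88, R=54): rows 3, 9 → {P,S} = (85, O16), (85, O16) ✓
(Q=N89, R=52): rows 4, 5, 7 → {P,S} = (83, O64), (83, O64), (83, O64) ✓
(Q=N88, R=57): row 6 → {P,S} = (93, O54) ✓
Every QR value is associated with a single PS value, so QR → PS holds.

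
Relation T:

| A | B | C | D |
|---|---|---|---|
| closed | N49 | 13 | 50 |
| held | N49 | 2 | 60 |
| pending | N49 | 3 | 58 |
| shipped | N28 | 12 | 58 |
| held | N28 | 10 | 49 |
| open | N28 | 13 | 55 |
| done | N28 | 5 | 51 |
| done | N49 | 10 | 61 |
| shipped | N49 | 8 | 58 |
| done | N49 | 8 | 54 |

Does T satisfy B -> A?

No

B=N49: 6 rows → A takes values {closed, held, pending, done, shipped} — violation
B=N28: 4 rows → A takes values {shipped, held, open, done} — violation
Two rows agree on B but differ on A, so B -> A does not hold.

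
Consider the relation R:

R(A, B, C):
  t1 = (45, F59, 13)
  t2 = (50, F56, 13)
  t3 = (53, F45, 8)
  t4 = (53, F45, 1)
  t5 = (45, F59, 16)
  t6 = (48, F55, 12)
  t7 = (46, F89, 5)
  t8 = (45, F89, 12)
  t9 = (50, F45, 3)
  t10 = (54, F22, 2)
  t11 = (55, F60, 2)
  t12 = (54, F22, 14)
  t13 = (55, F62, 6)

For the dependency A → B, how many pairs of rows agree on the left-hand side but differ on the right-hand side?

A=45: violating pairs (1,8), (5,8) — 2 pairs.
A=50: violating pairs (2,9) — 1 pair.
A=53: all 2 rows agree on B — 0 pairs.
A=54: all 2 rows agree on B — 0 pairs.
A=55: violating pairs (11,13) — 1 pair.

4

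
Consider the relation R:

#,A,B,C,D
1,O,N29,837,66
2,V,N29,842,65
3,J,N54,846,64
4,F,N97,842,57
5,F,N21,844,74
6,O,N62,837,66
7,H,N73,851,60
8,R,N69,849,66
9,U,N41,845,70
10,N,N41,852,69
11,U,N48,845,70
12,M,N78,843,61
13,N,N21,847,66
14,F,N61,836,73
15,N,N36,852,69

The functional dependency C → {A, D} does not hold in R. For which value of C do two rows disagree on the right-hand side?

842

C=837: rows 1, 6 → {A,D} = (O, 66), (O, 66) ✓
C=842: rows 2, 4 → {A,D} takes values {(V, 65), (F, 57)} — violation
C=846: row 3 → {A,D} = (J, 64) ✓
C=844: row 5 → {A,D} = (F, 74) ✓
C=851: row 7 → {A,D} = (H, 60) ✓
C=849: row 8 → {A,D} = (R, 66) ✓
C=845: rows 9, 11 → {A,D} = (U, 70), (U, 70) ✓
C=852: rows 10, 15 → {A,D} = (N, 69), (N, 69) ✓
C=843: row 12 → {A,D} = (M, 61) ✓
C=847: row 13 → {A,D} = (N, 66) ✓
C=836: row 14 → {A,D} = (F, 73) ✓
The only C value with inconsistent RHS is C=842.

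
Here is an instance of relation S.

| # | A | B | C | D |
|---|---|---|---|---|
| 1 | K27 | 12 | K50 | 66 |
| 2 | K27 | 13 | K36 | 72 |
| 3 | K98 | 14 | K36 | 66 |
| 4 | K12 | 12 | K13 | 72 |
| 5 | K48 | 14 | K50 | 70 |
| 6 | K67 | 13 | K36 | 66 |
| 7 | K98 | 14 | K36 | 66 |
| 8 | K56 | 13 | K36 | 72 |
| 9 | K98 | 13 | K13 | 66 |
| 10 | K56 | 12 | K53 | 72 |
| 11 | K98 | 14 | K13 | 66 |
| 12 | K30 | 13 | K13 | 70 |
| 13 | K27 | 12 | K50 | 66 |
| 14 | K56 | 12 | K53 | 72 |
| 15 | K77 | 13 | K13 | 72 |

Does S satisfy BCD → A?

(B=12, C=K50, D=66): rows 1, 13 → A = K27, K27 ✓
(B=13, C=K36, D=72): rows 2, 8 → A takes values {K27, K56} — violation
(B=14, C=K36, D=66): rows 3, 7 → A = K98, K98 ✓
(B=12, C=K13, D=72): row 4 → A = K12 ✓
(B=14, C=K50, D=70): row 5 → A = K48 ✓
(B=13, C=K36, D=66): row 6 → A = K67 ✓
(B=13, C=K13, D=66): row 9 → A = K98 ✓
(B=12, C=K53, D=72): rows 10, 14 → A = K56, K56 ✓
(B=14, C=K13, D=66): row 11 → A = K98 ✓
(B=13, C=K13, D=70): row 12 → A = K30 ✓
(B=13, C=K13, D=72): row 15 → A = K77 ✓
Two rows agree on BCD but differ on A, so BCD → A does not hold.

No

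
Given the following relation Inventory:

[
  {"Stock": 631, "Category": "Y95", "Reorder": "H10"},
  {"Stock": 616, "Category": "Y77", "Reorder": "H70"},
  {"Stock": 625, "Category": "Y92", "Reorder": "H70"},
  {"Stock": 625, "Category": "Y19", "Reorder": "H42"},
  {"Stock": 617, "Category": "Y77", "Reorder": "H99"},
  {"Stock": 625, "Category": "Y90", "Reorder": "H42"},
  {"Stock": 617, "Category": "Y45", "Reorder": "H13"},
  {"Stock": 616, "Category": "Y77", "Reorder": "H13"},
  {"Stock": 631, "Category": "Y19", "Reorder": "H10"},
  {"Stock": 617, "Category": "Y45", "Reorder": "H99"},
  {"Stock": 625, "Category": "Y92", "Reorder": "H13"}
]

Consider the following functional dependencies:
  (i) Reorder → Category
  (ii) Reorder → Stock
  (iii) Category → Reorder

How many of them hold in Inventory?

(i) Reorder → Category: Reorder=H10: 2 rows → Category takes values {Y95, Y19} — violation; Reorder=H70: 2 rows → Category takes values {Y77, Y92} — violation; Reorder=H42: 2 rows → Category takes values {Y19, Y90} — violation; Reorder=H99: 2 rows → Category takes values {Y77, Y45} — violation; Reorder=H13: 3 rows → Category takes values {Y45, Y77, Y92} — violation — fails.
(ii) Reorder → Stock: Reorder=H70: 2 rows → Stock takes values {616, 625} — violation; Reorder=H13: 3 rows → Stock takes values {617, 616, 625} — violation — fails.
(iii) Category → Reorder: Category=Y77: 3 rows → Reorder takes values {H70, H99, H13} — violation; Category=Y92: 2 rows → Reorder takes values {H70, H13} — violation; Category=Y19: 2 rows → Reorder takes values {H42, H10} — violation; Category=Y45: 2 rows → Reorder takes values {H13, H99} — violation — fails.
None of the 3 dependencies hold.

0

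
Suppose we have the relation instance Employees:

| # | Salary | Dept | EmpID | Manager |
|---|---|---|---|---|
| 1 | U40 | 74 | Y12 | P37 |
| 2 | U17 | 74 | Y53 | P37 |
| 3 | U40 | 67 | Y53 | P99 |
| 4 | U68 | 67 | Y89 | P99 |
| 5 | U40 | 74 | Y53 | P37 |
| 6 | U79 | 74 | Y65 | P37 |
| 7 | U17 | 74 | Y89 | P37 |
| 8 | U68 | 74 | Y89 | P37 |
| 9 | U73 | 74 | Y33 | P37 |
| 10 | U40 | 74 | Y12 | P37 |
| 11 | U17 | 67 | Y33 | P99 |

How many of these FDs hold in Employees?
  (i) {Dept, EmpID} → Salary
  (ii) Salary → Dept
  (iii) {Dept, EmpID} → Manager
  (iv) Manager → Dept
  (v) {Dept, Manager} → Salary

(i) {Dept, EmpID} → Salary: (Dept=74, EmpID=Y53): rows 2, 5 → Salary takes values {U17, U40} — violation; (Dept=74, EmpID=Y89): rows 7, 8 → Salary takes values {U17, U68} — violation — fails.
(ii) Salary → Dept: Salary=U40: rows 1, 3, 5, 10 → Dept takes values {74, 67} — violation; Salary=U17: rows 2, 7, 11 → Dept takes values {74, 67} — violation; Salary=U68: rows 4, 8 → Dept takes values {67, 74} — violation — fails.
(iii) {Dept, EmpID} → Manager: every LHS value maps to a single RHS value — holds.
(iv) Manager → Dept: every LHS value maps to a single RHS value — holds.
(v) {Dept, Manager} → Salary: (Dept=74, Manager=P37): rows 1, 2, 5, 6, 7, 8, 9, 10 → Salary takes values {U40, U17, U79, U68, U73} — violation; (Dept=67, Manager=P99): rows 3, 4, 11 → Salary takes values {U40, U68, U17} — violation — fails.
2 of the 5 dependencies hold.

2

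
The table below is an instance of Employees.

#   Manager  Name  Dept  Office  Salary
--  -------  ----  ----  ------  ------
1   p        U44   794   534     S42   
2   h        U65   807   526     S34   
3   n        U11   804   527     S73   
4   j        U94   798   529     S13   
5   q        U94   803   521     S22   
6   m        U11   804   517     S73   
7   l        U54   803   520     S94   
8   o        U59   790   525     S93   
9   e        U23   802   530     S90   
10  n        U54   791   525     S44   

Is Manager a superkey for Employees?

No

Rows 3 and 10 have the same Manager value Manager=n but are distinct tuples, so Manager does not determine every attribute — not a superkey.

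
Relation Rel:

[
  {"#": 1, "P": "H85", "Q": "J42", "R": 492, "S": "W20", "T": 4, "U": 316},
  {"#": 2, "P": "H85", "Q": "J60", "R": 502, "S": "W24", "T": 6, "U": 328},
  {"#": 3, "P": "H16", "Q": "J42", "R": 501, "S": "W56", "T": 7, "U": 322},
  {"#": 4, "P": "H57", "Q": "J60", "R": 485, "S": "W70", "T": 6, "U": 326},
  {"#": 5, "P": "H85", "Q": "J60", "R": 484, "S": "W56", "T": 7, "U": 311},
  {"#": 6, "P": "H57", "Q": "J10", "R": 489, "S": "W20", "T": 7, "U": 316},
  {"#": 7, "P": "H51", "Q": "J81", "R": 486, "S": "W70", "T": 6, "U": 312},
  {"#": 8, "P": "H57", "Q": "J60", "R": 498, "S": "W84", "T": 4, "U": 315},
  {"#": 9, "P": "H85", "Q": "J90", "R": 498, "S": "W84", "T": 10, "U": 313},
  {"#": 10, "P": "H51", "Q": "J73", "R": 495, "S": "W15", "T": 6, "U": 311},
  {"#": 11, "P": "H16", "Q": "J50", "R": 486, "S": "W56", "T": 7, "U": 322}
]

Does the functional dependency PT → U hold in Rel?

No

(P=H85, T=4): row 1 → U = 316 ✓
(P=H85, T=6): row 2 → U = 328 ✓
(P=H16, T=7): rows 3, 11 → U = 322, 322 ✓
(P=H57, T=6): row 4 → U = 326 ✓
(P=H85, T=7): row 5 → U = 311 ✓
(P=H57, T=7): row 6 → U = 316 ✓
(P=H51, T=6): rows 7, 10 → U takes values {312, 311} — violation
(P=H57, T=4): row 8 → U = 315 ✓
(P=H85, T=10): row 9 → U = 313 ✓
Two rows agree on PT but differ on U, so PT → U does not hold.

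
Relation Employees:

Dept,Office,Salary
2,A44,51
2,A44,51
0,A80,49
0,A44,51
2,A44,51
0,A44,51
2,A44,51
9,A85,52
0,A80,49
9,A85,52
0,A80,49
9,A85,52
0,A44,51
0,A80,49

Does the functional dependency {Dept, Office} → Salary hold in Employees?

(Dept=2, Office=A44): 4 rows → Salary = 51, 51, 51, 51 ✓
(Dept=0, Office=A80): 4 rows → Salary = 49, 49, 49, 49 ✓
(Dept=0, Office=A44): 3 rows → Salary = 51, 51, 51 ✓
(Dept=9, Office=A85): 3 rows → Salary = 52, 52, 52 ✓
Every {Dept, Office} value is associated with a single Salary value, so {Dept, Office} → Salary holds.

Yes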